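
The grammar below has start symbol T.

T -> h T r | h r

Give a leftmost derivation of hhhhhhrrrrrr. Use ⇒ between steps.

T ⇒ hTr ⇒ hhTrr ⇒ hhhTrrr ⇒ hhhhTrrrr ⇒ hhhhhTrrrrr ⇒ hhhhhhrrrrrr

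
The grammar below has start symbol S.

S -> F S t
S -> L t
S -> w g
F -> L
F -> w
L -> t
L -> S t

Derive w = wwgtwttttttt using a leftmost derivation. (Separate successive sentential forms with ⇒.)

S ⇒ Lt ⇒ Stt ⇒ FSttt ⇒ wSttt ⇒ wFStttt ⇒ wLStttt ⇒ wStStttt ⇒ wwgtStttt ⇒ wwgtFSttttt ⇒ wwgtwSttttt ⇒ wwgtwLtttttt ⇒ wwgtwttttttt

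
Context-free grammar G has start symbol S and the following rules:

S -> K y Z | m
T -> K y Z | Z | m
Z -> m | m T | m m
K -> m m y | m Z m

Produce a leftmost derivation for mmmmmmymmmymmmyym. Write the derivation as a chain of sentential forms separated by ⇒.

S ⇒ KyZ ⇒ mZmyZ ⇒ mmTmyZ ⇒ mmKyZmyZ ⇒ mmmZmyZmyZ ⇒ mmmmmmyZmyZ ⇒ mmmmmmymTmyZ ⇒ mmmmmmymmmyZ ⇒ mmmmmmymmmymT ⇒ mmmmmmymmmymKyZ ⇒ mmmmmmymmmymmmyyZ ⇒ mmmmmmymmmymmmyym

S ⇒ KyZ   [S -> K y Z]
KyZ ⇒ mZmyZ   [K -> m Z m]
mZmyZ ⇒ mmTmyZ   [Z -> m T]
mmTmyZ ⇒ mmKyZmyZ   [T -> K y Z]
mmKyZmyZ ⇒ mmmZmyZmyZ   [K -> m Z m]
mmmZmyZmyZ ⇒ mmmmmmyZmyZ   [Z -> m m]
mmmmmmyZmyZ ⇒ mmmmmmymTmyZ   [Z -> m T]
mmmmmmymTmyZ ⇒ mmmmmmymmmyZ   [T -> m]
mmmmmmymmmyZ ⇒ mmmmmmymmmymT   [Z -> m T]
mmmmmmymmmymT ⇒ mmmmmmymmmymKyZ   [T -> K y Z]
mmmmmmymmmymKyZ ⇒ mmmmmmymmmymmmyyZ   [K -> m m y]
mmmmmmymmmymmmyyZ ⇒ mmmmmmymmmymmmyym   [Z -> m]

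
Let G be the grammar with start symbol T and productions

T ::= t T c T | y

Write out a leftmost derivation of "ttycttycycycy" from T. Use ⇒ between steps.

T ⇒ tTcT ⇒ ttTcTcT ⇒ ttycTcT ⇒ ttyctTcTcT ⇒ ttycttTcTcTcT ⇒ ttycttycTcTcT ⇒ ttycttycycTcT ⇒ ttycttycycycT ⇒ ttycttycycycy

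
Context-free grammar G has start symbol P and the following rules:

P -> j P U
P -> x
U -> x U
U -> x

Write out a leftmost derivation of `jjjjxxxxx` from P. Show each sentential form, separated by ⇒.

P ⇒ jPU   [P -> j P U]
jPU ⇒ jjPUU   [P -> j P U]
jjPUU ⇒ jjjPUUU   [P -> j P U]
jjjPUUU ⇒ jjjjPUUUU   [P -> j P U]
jjjjPUUUU ⇒ jjjjxUUUU   [P -> x]
jjjjxUUUU ⇒ jjjjxxUUU   [U -> x]
jjjjxxUUU ⇒ jjjjxxxUU   [U -> x]
jjjjxxxUU ⇒ jjjjxxxxU   [U -> x]
jjjjxxxxU ⇒ jjjjxxxxx   [U -> x]

P ⇒ jPU ⇒ jjPUU ⇒ jjjPUUU ⇒ jjjjPUUUU ⇒ jjjjxUUUU ⇒ jjjjxxUUU ⇒ jjjjxxxUU ⇒ jjjjxxxxU ⇒ jjjjxxxxx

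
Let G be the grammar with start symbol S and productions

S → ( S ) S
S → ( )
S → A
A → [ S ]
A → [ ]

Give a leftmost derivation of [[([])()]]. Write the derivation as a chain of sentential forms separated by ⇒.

S ⇒ A   [S → A]
A ⇒ [S]   [A → [ S ]]
[S] ⇒ [A]   [S → A]
[A] ⇒ [[S]]   [A → [ S ]]
[[S]] ⇒ [[(S)S]]   [S → ( S ) S]
[[(S)S]] ⇒ [[(A)S]]   [S → A]
[[(A)S]] ⇒ [[([])S]]   [A → [ ]]
[[([])S]] ⇒ [[([])()]]   [S → ( )]

S⇒A⇒[S]⇒[A]⇒[[S]]⇒[[(S)S]]⇒[[(A)S]]⇒[[([])S]]⇒[[([])()]]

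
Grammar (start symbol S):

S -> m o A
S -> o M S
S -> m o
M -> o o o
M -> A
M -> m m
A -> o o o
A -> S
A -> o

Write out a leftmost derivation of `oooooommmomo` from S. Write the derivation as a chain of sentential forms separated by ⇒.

S ⇒ oMS ⇒ ooooS ⇒ oooooMS ⇒ oooooAS ⇒ oooooSS ⇒ ooooooMSS ⇒ oooooommSS ⇒ oooooommmoS ⇒ oooooommmomo

S ⇒ oMS   [S -> o M S]
oMS ⇒ ooooS   [M -> o o o]
ooooS ⇒ oooooMS   [S -> o M S]
oooooMS ⇒ oooooAS   [M -> A]
oooooAS ⇒ oooooSS   [A -> S]
oooooSS ⇒ ooooooMSS   [S -> o M S]
ooooooMSS ⇒ oooooommSS   [M -> m m]
oooooommSS ⇒ oooooommmoS   [S -> m o]
oooooommmoS ⇒ oooooommmomo   [S -> m o]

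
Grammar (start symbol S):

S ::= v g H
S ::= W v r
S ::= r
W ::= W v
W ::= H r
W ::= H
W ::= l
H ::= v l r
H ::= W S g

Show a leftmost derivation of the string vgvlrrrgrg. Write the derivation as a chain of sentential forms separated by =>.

S => vgH   [S ::= v g H]
vgH => vgWSg   [H ::= W S g]
vgWSg => vgHSg   [W ::= H]
vgHSg => vgWSgSg   [H ::= W S g]
vgWSgSg => vgHrSgSg   [W ::= H r]
vgHrSgSg => vgvlrrSgSg   [H ::= v l r]
vgvlrrSgSg => vgvlrrrgSg   [S ::= r]
vgvlrrrgSg => vgvlrrrgrg   [S ::= r]

S=>vgH=>vgWSg=>vgHSg=>vgWSgSg=>vgHrSgSg=>vgvlrrSgSg=>vgvlrrrgSg=>vgvlrrrgrg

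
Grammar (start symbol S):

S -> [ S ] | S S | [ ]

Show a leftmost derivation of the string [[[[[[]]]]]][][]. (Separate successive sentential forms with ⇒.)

S ⇒ SS   [S -> S S]
SS ⇒ [S]S   [S -> [ S ]]
[S]S ⇒ [[S]]S   [S -> [ S ]]
[[S]]S ⇒ [[[S]]]S   [S -> [ S ]]
[[[S]]]S ⇒ [[[[S]]]]S   [S -> [ S ]]
[[[[S]]]]S ⇒ [[[[[S]]]]]S   [S -> [ S ]]
[[[[[S]]]]]S ⇒ [[[[[[]]]]]]S   [S -> [ ]]
[[[[[[]]]]]]S ⇒ [[[[[[]]]]]]SS   [S -> S S]
[[[[[[]]]]]]SS ⇒ [[[[[[]]]]]][]S   [S -> [ ]]
[[[[[[]]]]]][]S ⇒ [[[[[[]]]]]][][]   [S -> [ ]]

S⇒SS⇒[S]S⇒[[S]]S⇒[[[S]]]S⇒[[[[S]]]]S⇒[[[[[S]]]]]S⇒[[[[[[]]]]]]S⇒[[[[[[]]]]]]SS⇒[[[[[[]]]]]][]S⇒[[[[[[]]]]]][][]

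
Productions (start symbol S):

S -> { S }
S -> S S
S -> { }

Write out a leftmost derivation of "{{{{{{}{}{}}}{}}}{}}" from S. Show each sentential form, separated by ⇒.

S ⇒ {S} ⇒ {SS} ⇒ {{S}S} ⇒ {{{S}}S} ⇒ {{{SS}}S} ⇒ {{{{S}S}}S} ⇒ {{{{{S}}S}}S} ⇒ {{{{{SS}}S}}S} ⇒ {{{{{SSS}}S}}S} ⇒ {{{{{{}SS}}S}}S} ⇒ {{{{{{}{}S}}S}}S} ⇒ {{{{{{}{}{}}}S}}S} ⇒ {{{{{{}{}{}}}{}}}S} ⇒ {{{{{{}{}{}}}{}}}{}}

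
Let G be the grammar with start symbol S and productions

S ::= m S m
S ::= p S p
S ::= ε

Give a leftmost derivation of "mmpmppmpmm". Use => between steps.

S => mSm   [S ::= m S m]
mSm => mmSmm   [S ::= m S m]
mmSmm => mmpSpmm   [S ::= p S p]
mmpSpmm => mmpmSmpmm   [S ::= m S m]
mmpmSmpmm => mmpmpSpmpmm   [S ::= p S p]
mmpmpSpmpmm => mmpmppmpmm   [S ::= ε]

S=>mSm=>mmSmm=>mmpSpmm=>mmpmSmpmm=>mmpmpSpmpmm=>mmpmppmpmm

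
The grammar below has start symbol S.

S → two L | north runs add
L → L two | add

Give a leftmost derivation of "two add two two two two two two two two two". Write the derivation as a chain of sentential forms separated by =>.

S => two L => two L two => two L two two => two L two two two => two L two two two two => two L two two two two two => two L two two two two two two => two L two two two two two two two => two L two two two two two two two two => two L two two two two two two two two two => two add two two two two two two two two two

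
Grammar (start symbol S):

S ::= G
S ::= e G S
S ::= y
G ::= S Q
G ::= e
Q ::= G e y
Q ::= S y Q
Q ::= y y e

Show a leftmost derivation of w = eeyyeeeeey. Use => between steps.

S => eGS => eSQS => eGQS => eeQS => eeyyeS => eeyyeeGS => eeyyeeeS => eeyyeeeeGS => eeyyeeeeeS => eeyyeeeeey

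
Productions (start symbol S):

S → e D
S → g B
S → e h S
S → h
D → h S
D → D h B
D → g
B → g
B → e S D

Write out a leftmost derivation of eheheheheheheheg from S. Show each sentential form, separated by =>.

S=>ehS=>ehehS=>eheheD=>ehehehS=>ehehehehS=>ehehehehehS=>ehehehehehehS=>eheheheheheheD=>ehehehehehehehS=>eheheheheheheheD=>eheheheheheheheg

S => ehS   [S → e h S]
ehS => ehehS   [S → e h S]
ehehS => eheheD   [S → e D]
eheheD => ehehehS   [D → h S]
ehehehS => ehehehehS   [S → e h S]
ehehehehS => ehehehehehS   [S → e h S]
ehehehehehS => ehehehehehehS   [S → e h S]
ehehehehehehS => eheheheheheheD   [S → e D]
eheheheheheheD => ehehehehehehehS   [D → h S]
ehehehehehehehS => eheheheheheheheD   [S → e D]
eheheheheheheheD => eheheheheheheheg   [D → g]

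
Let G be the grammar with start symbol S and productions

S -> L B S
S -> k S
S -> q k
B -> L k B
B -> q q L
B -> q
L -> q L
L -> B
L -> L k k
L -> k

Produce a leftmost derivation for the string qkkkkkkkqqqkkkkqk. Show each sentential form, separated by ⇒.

S ⇒ LBS   [S -> L B S]
LBS ⇒ LkkBS   [L -> L k k]
LkkBS ⇒ qLkkBS   [L -> q L]
qLkkBS ⇒ qLkkkkBS   [L -> L k k]
qLkkkkBS ⇒ qkkkkkBS   [L -> k]
qkkkkkBS ⇒ qkkkkkLkBS   [B -> L k B]
qkkkkkLkBS ⇒ qkkkkkkkBS   [L -> k]
qkkkkkkkBS ⇒ qkkkkkkkqqLS   [B -> q q L]
qkkkkkkkqqLS ⇒ qkkkkkkkqqqLS   [L -> q L]
qkkkkkkkqqqLS ⇒ qkkkkkkkqqqLkkS   [L -> L k k]
qkkkkkkkqqqLkkS ⇒ qkkkkkkkqqqkkkS   [L -> k]
qkkkkkkkqqqkkkS ⇒ qkkkkkkkqqqkkkkS   [S -> k S]
qkkkkkkkqqqkkkkS ⇒ qkkkkkkkqqqkkkkqk   [S -> q k]

S ⇒ LBS ⇒ LkkBS ⇒ qLkkBS ⇒ qLkkkkBS ⇒ qkkkkkBS ⇒ qkkkkkLkBS ⇒ qkkkkkkkBS ⇒ qkkkkkkkqqLS ⇒ qkkkkkkkqqqLS ⇒ qkkkkkkkqqqLkkS ⇒ qkkkkkkkqqqkkkS ⇒ qkkkkkkkqqqkkkkS ⇒ qkkkkkkkqqqkkkkqk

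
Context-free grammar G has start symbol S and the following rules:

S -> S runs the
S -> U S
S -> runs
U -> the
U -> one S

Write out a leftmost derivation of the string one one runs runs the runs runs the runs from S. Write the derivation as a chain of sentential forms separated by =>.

S => U S   [S -> U S]
U S => one S S   [U -> one S]
one S S => one S runs the S   [S -> S runs the]
one S runs the S => one U S runs the S   [S -> U S]
one U S runs the S => one one S S runs the S   [U -> one S]
one one S S runs the S => one one S runs the S runs the S   [S -> S runs the]
one one S runs the S runs the S => one one runs runs the S runs the S   [S -> runs]
one one runs runs the S runs the S => one one runs runs the runs runs the S   [S -> runs]
one one runs runs the runs runs the S => one one runs runs the runs runs the runs   [S -> runs]

S => U S => one S S => one S runs the S => one U S runs the S => one one S S runs the S => one one S runs the S runs the S => one one runs runs the S runs the S => one one runs runs the runs runs the S => one one runs runs the runs runs the runs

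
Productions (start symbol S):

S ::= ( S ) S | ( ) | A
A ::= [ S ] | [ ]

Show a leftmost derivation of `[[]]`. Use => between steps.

S => A   [S ::= A]
A => [S]   [A ::= [ S ]]
[S] => [A]   [S ::= A]
[A] => [[]]   [A ::= [ ]]

S => A => [S] => [A] => [[]]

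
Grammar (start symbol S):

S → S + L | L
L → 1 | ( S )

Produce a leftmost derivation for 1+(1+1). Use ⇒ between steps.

S ⇒ S+L   [S → S + L]
S+L ⇒ L+L   [S → L]
L+L ⇒ 1+L   [L → 1]
1+L ⇒ 1+(S)   [L → ( S )]
1+(S) ⇒ 1+(S+L)   [S → S + L]
1+(S+L) ⇒ 1+(L+L)   [S → L]
1+(L+L) ⇒ 1+(1+L)   [L → 1]
1+(1+L) ⇒ 1+(1+1)   [L → 1]

S⇒S+L⇒L+L⇒1+L⇒1+(S)⇒1+(S+L)⇒1+(L+L)⇒1+(1+L)⇒1+(1+1)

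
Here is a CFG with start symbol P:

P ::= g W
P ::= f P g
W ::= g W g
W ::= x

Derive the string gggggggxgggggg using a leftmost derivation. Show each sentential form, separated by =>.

P=>gW=>ggWg=>gggWgg=>ggggWggg=>gggggWgggg=>ggggggWggggg=>gggggggWgggggg=>gggggggxgggggg

P => gW   [P ::= g W]
gW => ggWg   [W ::= g W g]
ggWg => gggWgg   [W ::= g W g]
gggWgg => ggggWggg   [W ::= g W g]
ggggWggg => gggggWgggg   [W ::= g W g]
gggggWgggg => ggggggWggggg   [W ::= g W g]
ggggggWggggg => gggggggWgggggg   [W ::= g W g]
gggggggWgggggg => gggggggxgggggg   [W ::= x]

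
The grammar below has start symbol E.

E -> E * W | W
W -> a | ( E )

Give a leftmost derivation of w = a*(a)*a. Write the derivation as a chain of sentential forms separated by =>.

E => E*W   [E -> E * W]
E*W => E*W*W   [E -> E * W]
E*W*W => W*W*W   [E -> W]
W*W*W => a*W*W   [W -> a]
a*W*W => a*(E)*W   [W -> ( E )]
a*(E)*W => a*(W)*W   [E -> W]
a*(W)*W => a*(a)*W   [W -> a]
a*(a)*W => a*(a)*a   [W -> a]

E => E*W => E*W*W => W*W*W => a*W*W => a*(E)*W => a*(W)*W => a*(a)*W => a*(a)*a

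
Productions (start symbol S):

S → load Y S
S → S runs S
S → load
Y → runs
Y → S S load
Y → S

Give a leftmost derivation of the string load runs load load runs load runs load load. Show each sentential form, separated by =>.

S => load Y S => load runs S => load runs load Y S => load runs load S S => load runs load S runs S S => load runs load S runs S runs S S => load runs load load runs S runs S S => load runs load load runs load runs S S => load runs load load runs load runs load S => load runs load load runs load runs load load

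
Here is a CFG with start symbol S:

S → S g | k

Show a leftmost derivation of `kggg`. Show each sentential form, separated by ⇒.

S ⇒ Sg ⇒ Sgg ⇒ Sggg ⇒ kggg

S ⇒ Sg   [S → S g]
Sg ⇒ Sgg   [S → S g]
Sgg ⇒ Sggg   [S → S g]
Sggg ⇒ kggg   [S → k]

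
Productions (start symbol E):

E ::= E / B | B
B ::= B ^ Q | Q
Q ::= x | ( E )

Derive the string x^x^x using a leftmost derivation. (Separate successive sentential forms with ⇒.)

E ⇒ B   [E ::= B]
B ⇒ B^Q   [B ::= B ^ Q]
B^Q ⇒ B^Q^Q   [B ::= B ^ Q]
B^Q^Q ⇒ Q^Q^Q   [B ::= Q]
Q^Q^Q ⇒ x^Q^Q   [Q ::= x]
x^Q^Q ⇒ x^x^Q   [Q ::= x]
x^x^Q ⇒ x^x^x   [Q ::= x]

E ⇒ B ⇒ B^Q ⇒ B^Q^Q ⇒ Q^Q^Q ⇒ x^Q^Q ⇒ x^x^Q ⇒ x^x^x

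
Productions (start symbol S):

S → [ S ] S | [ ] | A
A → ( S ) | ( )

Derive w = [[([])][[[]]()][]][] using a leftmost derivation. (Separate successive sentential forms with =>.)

S => [S]S   [S → [ S ] S]
[S]S => [[S]S]S   [S → [ S ] S]
[[S]S]S => [[A]S]S   [S → A]
[[A]S]S => [[(S)]S]S   [A → ( S )]
[[(S)]S]S => [[([])]S]S   [S → [ ]]
[[([])]S]S => [[([])][S]S]S   [S → [ S ] S]
[[([])][S]S]S => [[([])][[S]S]S]S   [S → [ S ] S]
[[([])][[S]S]S]S => [[([])][[[]]S]S]S   [S → [ ]]
[[([])][[[]]S]S]S => [[([])][[[]]A]S]S   [S → A]
[[([])][[[]]A]S]S => [[([])][[[]]()]S]S   [A → ( )]
[[([])][[[]]()]S]S => [[([])][[[]]()][]]S   [S → [ ]]
[[([])][[[]]()][]]S => [[([])][[[]]()][]][]   [S → [ ]]

S => [S]S => [[S]S]S => [[A]S]S => [[(S)]S]S => [[([])]S]S => [[([])][S]S]S => [[([])][[S]S]S]S => [[([])][[[]]S]S]S => [[([])][[[]]A]S]S => [[([])][[[]]()]S]S => [[([])][[[]]()][]]S => [[([])][[[]]()][]][]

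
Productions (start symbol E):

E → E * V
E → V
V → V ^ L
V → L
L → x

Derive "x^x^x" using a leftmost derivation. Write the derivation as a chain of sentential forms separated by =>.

E=>V=>V^L=>V^L^L=>L^L^L=>x^L^L=>x^x^L=>x^x^x

E => V   [E → V]
V => V^L   [V → V ^ L]
V^L => V^L^L   [V → V ^ L]
V^L^L => L^L^L   [V → L]
L^L^L => x^L^L   [L → x]
x^L^L => x^x^L   [L → x]
x^x^L => x^x^x   [L → x]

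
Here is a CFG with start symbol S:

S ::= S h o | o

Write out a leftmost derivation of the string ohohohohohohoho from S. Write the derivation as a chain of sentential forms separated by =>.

S=>Sho=>Shoho=>Shohoho=>Shohohoho=>Shohohohoho=>Shohohohohoho=>Shohohohohohoho=>ohohohohohohoho

S => Sho   [S ::= S h o]
Sho => Shoho   [S ::= S h o]
Shoho => Shohoho   [S ::= S h o]
Shohoho => Shohohoho   [S ::= S h o]
Shohohoho => Shohohohoho   [S ::= S h o]
Shohohohoho => Shohohohohoho   [S ::= S h o]
Shohohohohoho => Shohohohohohoho   [S ::= S h o]
Shohohohohohoho => ohohohohohohoho   [S ::= o]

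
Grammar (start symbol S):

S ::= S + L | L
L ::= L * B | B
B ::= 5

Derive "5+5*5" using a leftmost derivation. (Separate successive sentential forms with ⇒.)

S ⇒ S+L   [S ::= S + L]
S+L ⇒ L+L   [S ::= L]
L+L ⇒ B+L   [L ::= B]
B+L ⇒ 5+L   [B ::= 5]
5+L ⇒ 5+L*B   [L ::= L * B]
5+L*B ⇒ 5+B*B   [L ::= B]
5+B*B ⇒ 5+5*B   [B ::= 5]
5+5*B ⇒ 5+5*5   [B ::= 5]

S ⇒ S+L ⇒ L+L ⇒ B+L ⇒ 5+L ⇒ 5+L*B ⇒ 5+B*B ⇒ 5+5*B ⇒ 5+5*5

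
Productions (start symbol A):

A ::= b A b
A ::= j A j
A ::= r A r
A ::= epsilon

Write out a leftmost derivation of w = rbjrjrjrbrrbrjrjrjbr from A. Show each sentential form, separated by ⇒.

A ⇒ rAr   [A ::= r A r]
rAr ⇒ rbAbr   [A ::= b A b]
rbAbr ⇒ rbjAjbr   [A ::= j A j]
rbjAjbr ⇒ rbjrArjbr   [A ::= r A r]
rbjrArjbr ⇒ rbjrjAjrjbr   [A ::= j A j]
rbjrjAjrjbr ⇒ rbjrjrArjrjbr   [A ::= r A r]
rbjrjrArjrjbr ⇒ rbjrjrjAjrjrjbr   [A ::= j A j]
rbjrjrjAjrjrjbr ⇒ rbjrjrjrArjrjrjbr   [A ::= r A r]
rbjrjrjrArjrjrjbr ⇒ rbjrjrjrbAbrjrjrjbr   [A ::= b A b]
rbjrjrjrbAbrjrjrjbr ⇒ rbjrjrjrbrArbrjrjrjbr   [A ::= r A r]
rbjrjrjrbrArbrjrjrjbr ⇒ rbjrjrjrbrrbrjrjrjbr   [A ::= epsilon]

A⇒rAr⇒rbAbr⇒rbjAjbr⇒rbjrArjbr⇒rbjrjAjrjbr⇒rbjrjrArjrjbr⇒rbjrjrjAjrjrjbr⇒rbjrjrjrArjrjrjbr⇒rbjrjrjrbAbrjrjrjbr⇒rbjrjrjrbrArbrjrjrjbr⇒rbjrjrjrbrrbrjrjrjbr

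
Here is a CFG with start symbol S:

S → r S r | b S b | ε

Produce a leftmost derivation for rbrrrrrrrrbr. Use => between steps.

S => rSr => rbSbr => rbrSrbr => rbrrSrrbr => rbrrrSrrrbr => rbrrrrSrrrrbr => rbrrrrrrrrbr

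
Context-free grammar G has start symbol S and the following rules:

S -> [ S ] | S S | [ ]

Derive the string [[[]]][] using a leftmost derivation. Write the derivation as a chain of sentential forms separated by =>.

S => SS   [S -> S S]
SS => [S]S   [S -> [ S ]]
[S]S => [[S]]S   [S -> [ S ]]
[[S]]S => [[[]]]S   [S -> [ ]]
[[[]]]S => [[[]]][]   [S -> [ ]]

S => SS => [S]S => [[S]]S => [[[]]]S => [[[]]][]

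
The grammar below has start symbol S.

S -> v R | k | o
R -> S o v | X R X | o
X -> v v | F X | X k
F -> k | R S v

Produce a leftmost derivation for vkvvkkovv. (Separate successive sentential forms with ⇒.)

S ⇒ vR   [S -> v R]
vR ⇒ vXRX   [R -> X R X]
vXRX ⇒ vXkRX   [X -> X k]
vXkRX ⇒ vXkkRX   [X -> X k]
vXkkRX ⇒ vFXkkRX   [X -> F X]
vFXkkRX ⇒ vkXkkRX   [F -> k]
vkXkkRX ⇒ vkvvkkRX   [X -> v v]
vkvvkkRX ⇒ vkvvkkoX   [R -> o]
vkvvkkoX ⇒ vkvvkkovv   [X -> v v]

S⇒vR⇒vXRX⇒vXkRX⇒vXkkRX⇒vFXkkRX⇒vkXkkRX⇒vkvvkkRX⇒vkvvkkoX⇒vkvvkkovv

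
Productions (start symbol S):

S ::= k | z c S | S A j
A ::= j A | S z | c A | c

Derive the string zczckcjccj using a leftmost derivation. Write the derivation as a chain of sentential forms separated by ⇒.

S ⇒ zcS ⇒ zczcS ⇒ zczcSAj ⇒ zczckAj ⇒ zczckcAj ⇒ zczckcjAj ⇒ zczckcjcAj ⇒ zczckcjccj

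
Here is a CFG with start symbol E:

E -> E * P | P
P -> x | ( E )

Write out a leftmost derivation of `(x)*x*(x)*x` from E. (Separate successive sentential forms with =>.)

E => E*P => E*P*P => E*P*P*P => P*P*P*P => (E)*P*P*P => (P)*P*P*P => (x)*P*P*P => (x)*x*P*P => (x)*x*(E)*P => (x)*x*(P)*P => (x)*x*(x)*P => (x)*x*(x)*x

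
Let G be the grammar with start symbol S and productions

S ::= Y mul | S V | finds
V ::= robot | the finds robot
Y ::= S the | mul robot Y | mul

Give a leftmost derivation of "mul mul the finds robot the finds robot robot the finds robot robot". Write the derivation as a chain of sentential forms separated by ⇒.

S ⇒ S V   [S ::= S V]
S V ⇒ S V V   [S ::= S V]
S V V ⇒ S V V V   [S ::= S V]
S V V V ⇒ S V V V V   [S ::= S V]
S V V V V ⇒ S V V V V V   [S ::= S V]
S V V V V V ⇒ Y mul V V V V V   [S ::= Y mul]
Y mul V V V V V ⇒ mul mul V V V V V   [Y ::= mul]
mul mul V V V V V ⇒ mul mul the finds robot V V V V   [V ::= the finds robot]
mul mul the finds robot V V V V ⇒ mul mul the finds robot the finds robot V V V   [V ::= the finds robot]
mul mul the finds robot the finds robot V V V ⇒ mul mul the finds robot the finds robot robot V V   [V ::= robot]
mul mul the finds robot the finds robot robot V V ⇒ mul mul the finds robot the finds robot robot the finds robot V   [V ::= the finds robot]
mul mul the finds robot the finds robot robot the finds robot V ⇒ mul mul the finds robot the finds robot robot the finds robot robot   [V ::= robot]

S ⇒ S V ⇒ S V V ⇒ S V V V ⇒ S V V V V ⇒ S V V V V V ⇒ Y mul V V V V V ⇒ mul mul V V V V V ⇒ mul mul the finds robot V V V V ⇒ mul mul the finds robot the finds robot V V V ⇒ mul mul the finds robot the finds robot robot V V ⇒ mul mul the finds robot the finds robot robot the finds robot V ⇒ mul mul the finds robot the finds robot robot the finds robot robot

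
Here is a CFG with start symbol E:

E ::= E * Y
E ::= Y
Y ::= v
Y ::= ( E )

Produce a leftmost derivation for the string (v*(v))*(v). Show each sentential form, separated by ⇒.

E⇒E*Y⇒Y*Y⇒(E)*Y⇒(E*Y)*Y⇒(Y*Y)*Y⇒(v*Y)*Y⇒(v*(E))*Y⇒(v*(Y))*Y⇒(v*(v))*Y⇒(v*(v))*(E)⇒(v*(v))*(Y)⇒(v*(v))*(v)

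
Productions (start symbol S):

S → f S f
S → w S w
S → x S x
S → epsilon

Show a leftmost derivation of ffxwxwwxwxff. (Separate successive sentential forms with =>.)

S => fSf => ffSff => ffxSxff => ffxwSwxff => ffxwxSxwxff => ffxwxwSwxwxff => ffxwxwwxwxff

S => fSf   [S → f S f]
fSf => ffSff   [S → f S f]
ffSff => ffxSxff   [S → x S x]
ffxSxff => ffxwSwxff   [S → w S w]
ffxwSwxff => ffxwxSxwxff   [S → x S x]
ffxwxSxwxff => ffxwxwSwxwxff   [S → w S w]
ffxwxwSwxwxff => ffxwxwwxwxff   [S → epsilon]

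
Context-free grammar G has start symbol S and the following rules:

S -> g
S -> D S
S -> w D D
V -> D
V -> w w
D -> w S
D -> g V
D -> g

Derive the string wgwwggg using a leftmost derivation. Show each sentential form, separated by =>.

S => DS   [S -> D S]
DS => wSS   [D -> w S]
wSS => wDSS   [S -> D S]
wDSS => wgVSS   [D -> g V]
wgVSS => wgwwSS   [V -> w w]
wgwwSS => wgwwDSS   [S -> D S]
wgwwDSS => wgwwgSS   [D -> g]
wgwwgSS => wgwwggS   [S -> g]
wgwwggS => wgwwggg   [S -> g]

S => DS => wSS => wDSS => wgVSS => wgwwSS => wgwwDSS => wgwwgSS => wgwwggS => wgwwggg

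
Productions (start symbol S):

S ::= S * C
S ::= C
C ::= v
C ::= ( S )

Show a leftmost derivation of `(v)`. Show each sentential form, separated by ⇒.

S ⇒ C   [S ::= C]
C ⇒ (S)   [C ::= ( S )]
(S) ⇒ (C)   [S ::= C]
(C) ⇒ (v)   [C ::= v]

S⇒C⇒(S)⇒(C)⇒(v)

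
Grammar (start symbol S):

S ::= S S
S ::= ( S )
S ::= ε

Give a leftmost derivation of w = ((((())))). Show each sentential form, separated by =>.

S=>(S)=>((S))=>(((S)))=>(((SS)))=>(((SSS)))=>((((S)SS)))=>(((((S))SS)))=>((((())SS)))=>((((())S)))=>((((()))))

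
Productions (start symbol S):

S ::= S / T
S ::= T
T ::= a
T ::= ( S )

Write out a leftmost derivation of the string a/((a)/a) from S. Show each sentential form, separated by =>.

S => S/T => T/T => a/T => a/(S) => a/(S/T) => a/(T/T) => a/((S)/T) => a/((T)/T) => a/((a)/T) => a/((a)/a)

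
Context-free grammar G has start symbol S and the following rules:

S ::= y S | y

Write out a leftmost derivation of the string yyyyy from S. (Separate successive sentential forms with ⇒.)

S ⇒ yS   [S ::= y S]
yS ⇒ yyS   [S ::= y S]
yyS ⇒ yyyS   [S ::= y S]
yyyS ⇒ yyyyS   [S ::= y S]
yyyyS ⇒ yyyyy   [S ::= y]

S ⇒ yS ⇒ yyS ⇒ yyyS ⇒ yyyyS ⇒ yyyyy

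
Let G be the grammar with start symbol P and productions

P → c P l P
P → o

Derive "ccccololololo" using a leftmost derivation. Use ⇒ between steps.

P ⇒ cPlP ⇒ ccPlPlP ⇒ cccPlPlPlP ⇒ ccccPlPlPlPlP ⇒ ccccolPlPlPlP ⇒ ccccololPlPlP ⇒ ccccolololPlP ⇒ ccccololololP ⇒ ccccololololo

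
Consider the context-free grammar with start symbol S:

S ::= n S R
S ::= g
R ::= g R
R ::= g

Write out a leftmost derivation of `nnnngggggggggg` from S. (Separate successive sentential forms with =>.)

S => nSR => nnSRR => nnnSRRR => nnnnSRRRR => nnnngRRRR => nnnnggRRRR => nnnngggRRRR => nnnnggggRRRR => nnnngggggRRRR => nnnnggggggRRR => nnnngggggggRRR => nnnnggggggggRR => nnnngggggggggR => nnnngggggggggg

S => nSR   [S ::= n S R]
nSR => nnSRR   [S ::= n S R]
nnSRR => nnnSRRR   [S ::= n S R]
nnnSRRR => nnnnSRRRR   [S ::= n S R]
nnnnSRRRR => nnnngRRRR   [S ::= g]
nnnngRRRR => nnnnggRRRR   [R ::= g R]
nnnnggRRRR => nnnngggRRRR   [R ::= g R]
nnnngggRRRR => nnnnggggRRRR   [R ::= g R]
nnnnggggRRRR => nnnngggggRRRR   [R ::= g R]
nnnngggggRRRR => nnnnggggggRRR   [R ::= g]
nnnnggggggRRR => nnnngggggggRRR   [R ::= g R]
nnnngggggggRRR => nnnnggggggggRR   [R ::= g]
nnnnggggggggRR => nnnngggggggggR   [R ::= g]
nnnngggggggggR => nnnngggggggggg   [R ::= g]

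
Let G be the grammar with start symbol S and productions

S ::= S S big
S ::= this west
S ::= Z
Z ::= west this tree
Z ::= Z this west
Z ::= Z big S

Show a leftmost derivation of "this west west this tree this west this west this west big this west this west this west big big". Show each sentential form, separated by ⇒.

S ⇒ S S big ⇒ this west S big ⇒ this west S S big big ⇒ this west Z S big big ⇒ this west Z this west S big big ⇒ this west Z big S this west S big big ⇒ this west Z this west big S this west S big big ⇒ this west Z this west this west big S this west S big big ⇒ this west Z this west this west this west big S this west S big big ⇒ this west west this tree this west this west this west big S this west S big big ⇒ this west west this tree this west this west this west big this west this west S big big ⇒ this west west this tree this west this west this west big this west this west this west big big

S ⇒ S S big   [S ::= S S big]
S S big ⇒ this west S big   [S ::= this west]
this west S big ⇒ this west S S big big   [S ::= S S big]
this west S S big big ⇒ this west Z S big big   [S ::= Z]
this west Z S big big ⇒ this west Z this west S big big   [Z ::= Z this west]
this west Z this west S big big ⇒ this west Z big S this west S big big   [Z ::= Z big S]
this west Z big S this west S big big ⇒ this west Z this west big S this west S big big   [Z ::= Z this west]
this west Z this west big S this west S big big ⇒ this west Z this west this west big S this west S big big   [Z ::= Z this west]
this west Z this west this west big S this west S big big ⇒ this west Z this west this west this west big S this west S big big   [Z ::= Z this west]
this west Z this west this west this west big S this west S big big ⇒ this west west this tree this west this west this west big S this west S big big   [Z ::= west this tree]
this west west this tree this west this west this west big S this west S big big ⇒ this west west this tree this west this west this west big this west this west S big big   [S ::= this west]
this west west this tree this west this west this west big this west this west S big big ⇒ this west west this tree this west this west this west big this west this west this west big big   [S ::= this west]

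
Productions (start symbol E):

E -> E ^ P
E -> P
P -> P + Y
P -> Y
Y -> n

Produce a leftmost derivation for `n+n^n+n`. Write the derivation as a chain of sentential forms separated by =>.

E=>E^P=>P^P=>P+Y^P=>Y+Y^P=>n+Y^P=>n+n^P=>n+n^P+Y=>n+n^Y+Y=>n+n^n+Y=>n+n^n+n

E => E^P   [E -> E ^ P]
E^P => P^P   [E -> P]
P^P => P+Y^P   [P -> P + Y]
P+Y^P => Y+Y^P   [P -> Y]
Y+Y^P => n+Y^P   [Y -> n]
n+Y^P => n+n^P   [Y -> n]
n+n^P => n+n^P+Y   [P -> P + Y]
n+n^P+Y => n+n^Y+Y   [P -> Y]
n+n^Y+Y => n+n^n+Y   [Y -> n]
n+n^n+Y => n+n^n+n   [Y -> n]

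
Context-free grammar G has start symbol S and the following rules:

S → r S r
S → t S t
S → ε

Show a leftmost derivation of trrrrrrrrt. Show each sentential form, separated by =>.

S => tSt => trSrt => trrSrrt => trrrSrrrt => trrrrSrrrrt => trrrrrrrrt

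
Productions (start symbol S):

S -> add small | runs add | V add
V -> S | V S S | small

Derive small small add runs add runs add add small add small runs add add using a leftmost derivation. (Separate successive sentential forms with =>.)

S => V add => V S S add => V S S S S add => V S S S S S S add => small S S S S S S add => small V add S S S S S add => small small add S S S S S add => small small add runs add S S S S add => small small add runs add runs add S S S add => small small add runs add runs add add small S S add => small small add runs add runs add add small add small S add => small small add runs add runs add add small add small runs add add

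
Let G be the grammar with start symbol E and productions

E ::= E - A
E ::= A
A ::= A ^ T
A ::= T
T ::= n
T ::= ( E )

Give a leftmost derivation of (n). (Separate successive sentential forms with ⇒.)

E⇒A⇒T⇒(E)⇒(A)⇒(T)⇒(n)

E ⇒ A   [E ::= A]
A ⇒ T   [A ::= T]
T ⇒ (E)   [T ::= ( E )]
(E) ⇒ (A)   [E ::= A]
(A) ⇒ (T)   [A ::= T]
(T) ⇒ (n)   [T ::= n]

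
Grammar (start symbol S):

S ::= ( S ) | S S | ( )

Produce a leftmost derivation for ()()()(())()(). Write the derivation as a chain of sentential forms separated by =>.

S => SS => SSS => ()SS => ()SSS => ()SSSS => ()()SSS => ()()SSSS => ()()()SSS => ()()()(S)SS => ()()()(())SS => ()()()(())()S => ()()()(())()()

S => SS   [S ::= S S]
SS => SSS   [S ::= S S]
SSS => ()SS   [S ::= ( )]
()SS => ()SSS   [S ::= S S]
()SSS => ()SSSS   [S ::= S S]
()SSSS => ()()SSS   [S ::= ( )]
()()SSS => ()()SSSS   [S ::= S S]
()()SSSS => ()()()SSS   [S ::= ( )]
()()()SSS => ()()()(S)SS   [S ::= ( S )]
()()()(S)SS => ()()()(())SS   [S ::= ( )]
()()()(())SS => ()()()(())()S   [S ::= ( )]
()()()(())()S => ()()()(())()()   [S ::= ( )]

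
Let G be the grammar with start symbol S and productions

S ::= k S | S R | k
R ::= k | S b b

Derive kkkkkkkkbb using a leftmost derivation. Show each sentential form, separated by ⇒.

S ⇒ SR   [S ::= S R]
SR ⇒ kSR   [S ::= k S]
kSR ⇒ kkSR   [S ::= k S]
kkSR ⇒ kkkSR   [S ::= k S]
kkkSR ⇒ kkkSRR   [S ::= S R]
kkkSRR ⇒ kkkSRRR   [S ::= S R]
kkkSRRR ⇒ kkkkSRRR   [S ::= k S]
kkkkSRRR ⇒ kkkkkRRR   [S ::= k]
kkkkkRRR ⇒ kkkkkkRR   [R ::= k]
kkkkkkRR ⇒ kkkkkkkR   [R ::= k]
kkkkkkkR ⇒ kkkkkkkSbb   [R ::= S b b]
kkkkkkkSbb ⇒ kkkkkkkkbb   [S ::= k]

S ⇒ SR ⇒ kSR ⇒ kkSR ⇒ kkkSR ⇒ kkkSRR ⇒ kkkSRRR ⇒ kkkkSRRR ⇒ kkkkkRRR ⇒ kkkkkkRR ⇒ kkkkkkkR ⇒ kkkkkkkSbb ⇒ kkkkkkkkbb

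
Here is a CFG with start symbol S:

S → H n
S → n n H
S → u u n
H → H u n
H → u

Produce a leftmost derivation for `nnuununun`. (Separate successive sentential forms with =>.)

S => nnH   [S → n n H]
nnH => nnHun   [H → H u n]
nnHun => nnHunun   [H → H u n]
nnHunun => nnHununun   [H → H u n]
nnHununun => nnuununun   [H → u]

S => nnH => nnHun => nnHunun => nnHununun => nnuununun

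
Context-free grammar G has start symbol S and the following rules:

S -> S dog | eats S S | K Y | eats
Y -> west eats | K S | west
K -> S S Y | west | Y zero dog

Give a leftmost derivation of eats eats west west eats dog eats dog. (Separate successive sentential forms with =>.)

S => S dog => eats S S dog => eats eats S S S dog => eats eats K Y S S dog => eats eats west Y S S dog => eats eats west west S S dog => eats eats west west S dog S dog => eats eats west west eats dog S dog => eats eats west west eats dog eats dog

S => S dog   [S -> S dog]
S dog => eats S S dog   [S -> eats S S]
eats S S dog => eats eats S S S dog   [S -> eats S S]
eats eats S S S dog => eats eats K Y S S dog   [S -> K Y]
eats eats K Y S S dog => eats eats west Y S S dog   [K -> west]
eats eats west Y S S dog => eats eats west west S S dog   [Y -> west]
eats eats west west S S dog => eats eats west west S dog S dog   [S -> S dog]
eats eats west west S dog S dog => eats eats west west eats dog S dog   [S -> eats]
eats eats west west eats dog S dog => eats eats west west eats dog eats dog   [S -> eats]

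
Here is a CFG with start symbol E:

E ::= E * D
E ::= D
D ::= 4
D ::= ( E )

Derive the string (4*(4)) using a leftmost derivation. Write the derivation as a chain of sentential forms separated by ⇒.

E ⇒ D ⇒ (E) ⇒ (E*D) ⇒ (D*D) ⇒ (4*D) ⇒ (4*(E)) ⇒ (4*(D)) ⇒ (4*(4))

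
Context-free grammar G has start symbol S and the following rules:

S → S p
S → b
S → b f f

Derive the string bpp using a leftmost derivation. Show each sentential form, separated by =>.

S=>Sp=>Spp=>bpp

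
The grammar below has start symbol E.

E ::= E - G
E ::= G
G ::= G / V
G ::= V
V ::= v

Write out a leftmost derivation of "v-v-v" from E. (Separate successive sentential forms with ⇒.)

E ⇒ E-G   [E ::= E - G]
E-G ⇒ E-G-G   [E ::= E - G]
E-G-G ⇒ G-G-G   [E ::= G]
G-G-G ⇒ V-G-G   [G ::= V]
V-G-G ⇒ v-G-G   [V ::= v]
v-G-G ⇒ v-V-G   [G ::= V]
v-V-G ⇒ v-v-G   [V ::= v]
v-v-G ⇒ v-v-V   [G ::= V]
v-v-V ⇒ v-v-v   [V ::= v]

E⇒E-G⇒E-G-G⇒G-G-G⇒V-G-G⇒v-G-G⇒v-V-G⇒v-v-G⇒v-v-V⇒v-v-v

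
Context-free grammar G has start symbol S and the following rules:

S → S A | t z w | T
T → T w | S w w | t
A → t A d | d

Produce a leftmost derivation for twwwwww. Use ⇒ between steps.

S ⇒ T ⇒ Tw ⇒ Tww ⇒ Twww ⇒ Twwww ⇒ Twwwww ⇒ Twwwwww ⇒ twwwwww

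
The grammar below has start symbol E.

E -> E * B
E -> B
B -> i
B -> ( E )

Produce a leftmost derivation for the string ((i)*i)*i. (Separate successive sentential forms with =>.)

E=>E*B=>B*B=>(E)*B=>(E*B)*B=>(B*B)*B=>((E)*B)*B=>((B)*B)*B=>((i)*B)*B=>((i)*i)*B=>((i)*i)*i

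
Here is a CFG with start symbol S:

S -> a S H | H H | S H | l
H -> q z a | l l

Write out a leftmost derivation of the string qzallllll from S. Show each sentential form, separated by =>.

S=>SH=>SHH=>HHHH=>qzaHHH=>qzallHH=>qzallllH=>qzallllll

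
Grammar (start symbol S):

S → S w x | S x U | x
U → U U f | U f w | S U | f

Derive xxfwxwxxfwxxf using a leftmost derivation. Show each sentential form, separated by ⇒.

S⇒SxU⇒SwxxU⇒SxUwxxU⇒SwxxUwxxU⇒SwxwxxUwxxU⇒SxUwxwxxUwxxU⇒xxUwxwxxUwxxU⇒xxfwxwxxUwxxU⇒xxfwxwxxfwxxU⇒xxfwxwxxfwxxf

S ⇒ SxU   [S → S x U]
SxU ⇒ SwxxU   [S → S w x]
SwxxU ⇒ SxUwxxU   [S → S x U]
SxUwxxU ⇒ SwxxUwxxU   [S → S w x]
SwxxUwxxU ⇒ SwxwxxUwxxU   [S → S w x]
SwxwxxUwxxU ⇒ SxUwxwxxUwxxU   [S → S x U]
SxUwxwxxUwxxU ⇒ xxUwxwxxUwxxU   [S → x]
xxUwxwxxUwxxU ⇒ xxfwxwxxUwxxU   [U → f]
xxfwxwxxUwxxU ⇒ xxfwxwxxfwxxU   [U → f]
xxfwxwxxfwxxU ⇒ xxfwxwxxfwxxf   [U → f]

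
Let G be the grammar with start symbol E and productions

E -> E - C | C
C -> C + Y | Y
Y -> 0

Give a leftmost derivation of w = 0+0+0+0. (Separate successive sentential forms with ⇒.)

E⇒C⇒C+Y⇒C+Y+Y⇒C+Y+Y+Y⇒Y+Y+Y+Y⇒0+Y+Y+Y⇒0+0+Y+Y⇒0+0+0+Y⇒0+0+0+0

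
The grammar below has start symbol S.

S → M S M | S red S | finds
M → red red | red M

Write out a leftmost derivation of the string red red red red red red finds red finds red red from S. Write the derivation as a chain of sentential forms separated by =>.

S => M S M => red M S M => red red M S M => red red red M S M => red red red red M S M => red red red red red red S M => red red red red red red S red S M => red red red red red red finds red S M => red red red red red red finds red finds M => red red red red red red finds red finds red red

S => M S M   [S → M S M]
M S M => red M S M   [M → red M]
red M S M => red red M S M   [M → red M]
red red M S M => red red red M S M   [M → red M]
red red red M S M => red red red red M S M   [M → red M]
red red red red M S M => red red red red red red S M   [M → red red]
red red red red red red S M => red red red red red red S red S M   [S → S red S]
red red red red red red S red S M => red red red red red red finds red S M   [S → finds]
red red red red red red finds red S M => red red red red red red finds red finds M   [S → finds]
red red red red red red finds red finds M => red red red red red red finds red finds red red   [M → red red]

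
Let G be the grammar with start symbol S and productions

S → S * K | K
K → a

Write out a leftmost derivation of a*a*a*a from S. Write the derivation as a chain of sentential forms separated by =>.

S => S*K   [S → S * K]
S*K => S*K*K   [S → S * K]
S*K*K => S*K*K*K   [S → S * K]
S*K*K*K => K*K*K*K   [S → K]
K*K*K*K => a*K*K*K   [K → a]
a*K*K*K => a*a*K*K   [K → a]
a*a*K*K => a*a*a*K   [K → a]
a*a*a*K => a*a*a*a   [K → a]

S => S*K => S*K*K => S*K*K*K => K*K*K*K => a*K*K*K => a*a*K*K => a*a*a*K => a*a*a*a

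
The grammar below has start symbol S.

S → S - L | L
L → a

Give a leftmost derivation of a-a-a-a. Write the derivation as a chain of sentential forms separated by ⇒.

S ⇒ S-L   [S → S - L]
S-L ⇒ S-L-L   [S → S - L]
S-L-L ⇒ S-L-L-L   [S → S - L]
S-L-L-L ⇒ L-L-L-L   [S → L]
L-L-L-L ⇒ a-L-L-L   [L → a]
a-L-L-L ⇒ a-a-L-L   [L → a]
a-a-L-L ⇒ a-a-a-L   [L → a]
a-a-a-L ⇒ a-a-a-a   [L → a]

S ⇒ S-L ⇒ S-L-L ⇒ S-L-L-L ⇒ L-L-L-L ⇒ a-L-L-L ⇒ a-a-L-L ⇒ a-a-a-L ⇒ a-a-a-a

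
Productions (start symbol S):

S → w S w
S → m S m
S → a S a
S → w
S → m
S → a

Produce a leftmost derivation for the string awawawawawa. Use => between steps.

S => aSa => awSwa => awaSawa => awawSwawa => awawaSawawa => awawawawawa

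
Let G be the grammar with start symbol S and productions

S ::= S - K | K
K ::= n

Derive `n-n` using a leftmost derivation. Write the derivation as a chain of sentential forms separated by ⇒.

S ⇒ S-K   [S ::= S - K]
S-K ⇒ K-K   [S ::= K]
K-K ⇒ n-K   [K ::= n]
n-K ⇒ n-n   [K ::= n]

S ⇒ S-K ⇒ K-K ⇒ n-K ⇒ n-n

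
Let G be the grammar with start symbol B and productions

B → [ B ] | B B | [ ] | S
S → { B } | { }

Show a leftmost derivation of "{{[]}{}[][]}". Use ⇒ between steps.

B ⇒ S ⇒ {B} ⇒ {BB} ⇒ {BBB} ⇒ {SBB} ⇒ {{B}BB} ⇒ {{[]}BB} ⇒ {{[]}BBB} ⇒ {{[]}SBB} ⇒ {{[]}{}BB} ⇒ {{[]}{}[]B} ⇒ {{[]}{}[][]}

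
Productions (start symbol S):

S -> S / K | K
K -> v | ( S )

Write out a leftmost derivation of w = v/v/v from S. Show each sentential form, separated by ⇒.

S ⇒ S/K ⇒ S/K/K ⇒ K/K/K ⇒ v/K/K ⇒ v/v/K ⇒ v/v/v

S ⇒ S/K   [S -> S / K]
S/K ⇒ S/K/K   [S -> S / K]
S/K/K ⇒ K/K/K   [S -> K]
K/K/K ⇒ v/K/K   [K -> v]
v/K/K ⇒ v/v/K   [K -> v]
v/v/K ⇒ v/v/v   [K -> v]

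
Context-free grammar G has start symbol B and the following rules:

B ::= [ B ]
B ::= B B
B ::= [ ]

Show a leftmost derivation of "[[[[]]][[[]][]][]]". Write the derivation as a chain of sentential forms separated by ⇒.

B ⇒ [B] ⇒ [BB] ⇒ [BBB] ⇒ [[B]BB] ⇒ [[[B]]BB] ⇒ [[[[]]]BB] ⇒ [[[[]]][B]B] ⇒ [[[[]]][BB]B] ⇒ [[[[]]][[B]B]B] ⇒ [[[[]]][[[]]B]B] ⇒ [[[[]]][[[]][]]B] ⇒ [[[[]]][[[]][]][]]

B ⇒ [B]   [B ::= [ B ]]
[B] ⇒ [BB]   [B ::= B B]
[BB] ⇒ [BBB]   [B ::= B B]
[BBB] ⇒ [[B]BB]   [B ::= [ B ]]
[[B]BB] ⇒ [[[B]]BB]   [B ::= [ B ]]
[[[B]]BB] ⇒ [[[[]]]BB]   [B ::= [ ]]
[[[[]]]BB] ⇒ [[[[]]][B]B]   [B ::= [ B ]]
[[[[]]][B]B] ⇒ [[[[]]][BB]B]   [B ::= B B]
[[[[]]][BB]B] ⇒ [[[[]]][[B]B]B]   [B ::= [ B ]]
[[[[]]][[B]B]B] ⇒ [[[[]]][[[]]B]B]   [B ::= [ ]]
[[[[]]][[[]]B]B] ⇒ [[[[]]][[[]][]]B]   [B ::= [ ]]
[[[[]]][[[]][]]B] ⇒ [[[[]]][[[]][]][]]   [B ::= [ ]]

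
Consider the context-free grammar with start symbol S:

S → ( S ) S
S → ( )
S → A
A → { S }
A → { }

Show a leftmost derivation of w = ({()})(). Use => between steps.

S => (S)S => (A)S => ({S})S => ({()})S => ({()})()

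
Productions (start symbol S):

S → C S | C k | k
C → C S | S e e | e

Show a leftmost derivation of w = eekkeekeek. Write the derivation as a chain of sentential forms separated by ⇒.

S ⇒ CS ⇒ eS ⇒ eCS ⇒ eSeeS ⇒ eCSeeS ⇒ eSeeSeeS ⇒ eCkeeSeeS ⇒ eCSkeeSeeS ⇒ eeSkeeSeeS ⇒ eekkeeSeeS ⇒ eekkeekeeS ⇒ eekkeekeek

S ⇒ CS   [S → C S]
CS ⇒ eS   [C → e]
eS ⇒ eCS   [S → C S]
eCS ⇒ eSeeS   [C → S e e]
eSeeS ⇒ eCSeeS   [S → C S]
eCSeeS ⇒ eSeeSeeS   [C → S e e]
eSeeSeeS ⇒ eCkeeSeeS   [S → C k]
eCkeeSeeS ⇒ eCSkeeSeeS   [C → C S]
eCSkeeSeeS ⇒ eeSkeeSeeS   [C → e]
eeSkeeSeeS ⇒ eekkeeSeeS   [S → k]
eekkeeSeeS ⇒ eekkeekeeS   [S → k]
eekkeekeeS ⇒ eekkeekeek   [S → k]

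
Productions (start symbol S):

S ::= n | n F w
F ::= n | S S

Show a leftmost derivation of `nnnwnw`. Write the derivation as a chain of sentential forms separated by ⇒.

S ⇒ nFw   [S ::= n F w]
nFw ⇒ nSSw   [F ::= S S]
nSSw ⇒ nnFwSw   [S ::= n F w]
nnFwSw ⇒ nnnwSw   [F ::= n]
nnnwSw ⇒ nnnwnw   [S ::= n]

S⇒nFw⇒nSSw⇒nnFwSw⇒nnnwSw⇒nnnwnw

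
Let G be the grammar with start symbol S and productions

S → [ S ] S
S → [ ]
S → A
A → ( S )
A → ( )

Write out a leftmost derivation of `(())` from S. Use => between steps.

S => A => (S) => (A) => (())

S => A   [S → A]
A => (S)   [A → ( S )]
(S) => (A)   [S → A]
(A) => (())   [A → ( )]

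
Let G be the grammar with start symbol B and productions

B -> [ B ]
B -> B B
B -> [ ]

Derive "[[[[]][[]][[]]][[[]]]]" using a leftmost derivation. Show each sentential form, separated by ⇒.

B ⇒ [B]   [B -> [ B ]]
[B] ⇒ [BB]   [B -> B B]
[BB] ⇒ [[B]B]   [B -> [ B ]]
[[B]B] ⇒ [[BB]B]   [B -> B B]
[[BB]B] ⇒ [[BBB]B]   [B -> B B]
[[BBB]B] ⇒ [[[B]BB]B]   [B -> [ B ]]
[[[B]BB]B] ⇒ [[[[]]BB]B]   [B -> [ ]]
[[[[]]BB]B] ⇒ [[[[]][B]B]B]   [B -> [ B ]]
[[[[]][B]B]B] ⇒ [[[[]][[]]B]B]   [B -> [ ]]
[[[[]][[]]B]B] ⇒ [[[[]][[]][B]]B]   [B -> [ B ]]
[[[[]][[]][B]]B] ⇒ [[[[]][[]][[]]]B]   [B -> [ ]]
[[[[]][[]][[]]]B] ⇒ [[[[]][[]][[]]][B]]   [B -> [ B ]]
[[[[]][[]][[]]][B]] ⇒ [[[[]][[]][[]]][[B]]]   [B -> [ B ]]
[[[[]][[]][[]]][[B]]] ⇒ [[[[]][[]][[]]][[[]]]]   [B -> [ ]]

B ⇒ [B] ⇒ [BB] ⇒ [[B]B] ⇒ [[BB]B] ⇒ [[BBB]B] ⇒ [[[B]BB]B] ⇒ [[[[]]BB]B] ⇒ [[[[]][B]B]B] ⇒ [[[[]][[]]B]B] ⇒ [[[[]][[]][B]]B] ⇒ [[[[]][[]][[]]]B] ⇒ [[[[]][[]][[]]][B]] ⇒ [[[[]][[]][[]]][[B]]] ⇒ [[[[]][[]][[]]][[[]]]]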